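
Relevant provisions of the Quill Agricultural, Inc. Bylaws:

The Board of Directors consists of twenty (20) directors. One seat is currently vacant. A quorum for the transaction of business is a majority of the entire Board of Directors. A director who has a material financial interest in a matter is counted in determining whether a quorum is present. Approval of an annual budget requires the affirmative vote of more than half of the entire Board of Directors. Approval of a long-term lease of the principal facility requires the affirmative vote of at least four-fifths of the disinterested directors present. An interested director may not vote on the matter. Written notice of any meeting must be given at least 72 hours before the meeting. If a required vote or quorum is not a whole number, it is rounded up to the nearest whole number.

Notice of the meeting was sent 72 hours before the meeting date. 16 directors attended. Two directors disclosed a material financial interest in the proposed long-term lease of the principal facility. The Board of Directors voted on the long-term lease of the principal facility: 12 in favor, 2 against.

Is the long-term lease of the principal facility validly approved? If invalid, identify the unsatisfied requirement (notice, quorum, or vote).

Valid — all requirements satisfied.

Notice: 72 hours given; 72 required (72 ≥ 72). Satisfied.
Quorum: 16 present (interested directors count toward quorum); quorum is 11. Satisfied.
Vote: the long-term lease of the principal facility requires four-fifths of the disinterested directors present (16 − 2 = 14). 4/5 of 14 = 11.20, rounded up to 12, so 12 affirmative votes are needed; 12 voted in favor. Satisfied.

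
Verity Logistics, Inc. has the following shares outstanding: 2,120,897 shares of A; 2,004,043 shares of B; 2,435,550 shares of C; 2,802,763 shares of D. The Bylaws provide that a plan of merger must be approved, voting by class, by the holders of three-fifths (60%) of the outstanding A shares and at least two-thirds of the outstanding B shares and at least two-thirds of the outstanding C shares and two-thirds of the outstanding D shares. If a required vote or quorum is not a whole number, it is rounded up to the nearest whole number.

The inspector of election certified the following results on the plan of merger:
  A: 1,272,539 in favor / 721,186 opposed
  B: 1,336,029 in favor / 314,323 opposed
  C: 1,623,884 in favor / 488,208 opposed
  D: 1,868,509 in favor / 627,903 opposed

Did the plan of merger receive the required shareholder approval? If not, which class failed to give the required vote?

Approved — every class gave the required vote.

A: 3/5 of 2120897 = 1272538.20, rounded up to 1272539; 1,272,539 required, 1,272,539 in favor — approved.
B: 2/3 of 2004043 = 1336028.67, rounded up to 1336029; 1,336,029 required, 1,336,029 in favor — approved.
C: 2/3 of 2435550 = 1623700; 1,623,700 required, 1,623,884 in favor — approved.
D: 2/3 of 2802763 = 1868508.67, rounded up to 1868509; 1,868,509 required, 1,868,509 in favor — approved.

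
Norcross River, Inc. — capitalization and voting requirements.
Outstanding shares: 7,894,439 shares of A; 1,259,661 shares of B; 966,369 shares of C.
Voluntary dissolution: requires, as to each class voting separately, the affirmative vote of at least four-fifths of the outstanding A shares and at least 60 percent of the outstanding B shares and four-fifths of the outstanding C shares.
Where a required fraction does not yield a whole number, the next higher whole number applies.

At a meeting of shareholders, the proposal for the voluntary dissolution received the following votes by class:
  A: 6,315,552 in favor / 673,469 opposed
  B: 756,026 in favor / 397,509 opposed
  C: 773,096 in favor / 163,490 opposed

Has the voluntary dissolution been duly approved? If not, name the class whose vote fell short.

A: 4/5 of 7894439 = 6315551.20, rounded up to 6315552; 6,315,552 required, 6,315,552 in favor — approved.
B: 3/5 of 1259661 = 755796.60, rounded up to 755797; 755,797 required, 756,026 in favor — approved.
C: 4/5 of 966369 = 773095.20, rounded up to 773096; 773,096 required, 773,096 in favor — approved.

Approved — every class gave the required vote.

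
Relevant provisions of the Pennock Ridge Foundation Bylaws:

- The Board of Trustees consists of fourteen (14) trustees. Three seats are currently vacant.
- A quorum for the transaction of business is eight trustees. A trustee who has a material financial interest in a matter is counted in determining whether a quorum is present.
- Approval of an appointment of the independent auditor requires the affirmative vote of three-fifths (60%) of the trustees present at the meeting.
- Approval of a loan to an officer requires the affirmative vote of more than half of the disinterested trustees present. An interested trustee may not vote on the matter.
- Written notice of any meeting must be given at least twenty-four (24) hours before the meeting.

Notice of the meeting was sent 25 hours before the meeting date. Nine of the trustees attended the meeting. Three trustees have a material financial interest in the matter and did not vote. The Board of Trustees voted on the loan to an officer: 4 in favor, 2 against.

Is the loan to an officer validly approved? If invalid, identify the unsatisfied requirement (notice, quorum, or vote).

Notice: 25 hours given; 24 required (25 ≥ 24). Satisfied.
Quorum: 9 present (interested trustees count toward quorum); quorum is 8. Satisfied.
Vote: the loan to an officer requires a majority of the disinterested trustees present (9 − 3 = 6). A majority of 6 is 4, so 4 affirmative votes are needed; 4 voted in favor. Satisfied.

Valid — all requirements satisfied.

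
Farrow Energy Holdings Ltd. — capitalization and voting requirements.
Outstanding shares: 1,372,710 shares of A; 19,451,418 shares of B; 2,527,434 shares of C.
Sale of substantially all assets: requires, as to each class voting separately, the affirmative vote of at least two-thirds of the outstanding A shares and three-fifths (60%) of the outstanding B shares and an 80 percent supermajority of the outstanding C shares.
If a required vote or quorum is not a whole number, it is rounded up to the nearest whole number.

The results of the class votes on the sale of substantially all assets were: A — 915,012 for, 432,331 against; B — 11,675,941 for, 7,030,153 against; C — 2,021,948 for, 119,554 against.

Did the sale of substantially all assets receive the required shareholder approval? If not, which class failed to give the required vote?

Not approved — the A shares did not give the required vote.

A: 2/3 of 1372710 = 915140; 915,140 required, 915,012 in favor — not approved.
B: 3/5 of 19451418 = 11670850.80, rounded up to 11670851; 11,670,851 required, 11,675,941 in favor — approved.
C: 4/5 of 2527434 = 2021947.20, rounded up to 2021948; 2,021,948 required, 2,021,948 in favor — approved.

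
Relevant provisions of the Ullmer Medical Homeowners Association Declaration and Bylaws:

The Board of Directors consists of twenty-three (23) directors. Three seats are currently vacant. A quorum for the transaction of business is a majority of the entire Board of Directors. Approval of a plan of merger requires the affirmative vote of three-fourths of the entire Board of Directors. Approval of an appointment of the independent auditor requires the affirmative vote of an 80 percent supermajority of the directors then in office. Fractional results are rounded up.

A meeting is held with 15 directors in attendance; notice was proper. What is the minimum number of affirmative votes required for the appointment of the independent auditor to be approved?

The appointment of the independent auditor requires four-fifths of the directors then in office (20).
4/5 of 20 = 16.
(Only 15 can vote, so the appointment of the independent auditor cannot pass at this meeting, but the required vote is still 16.)

16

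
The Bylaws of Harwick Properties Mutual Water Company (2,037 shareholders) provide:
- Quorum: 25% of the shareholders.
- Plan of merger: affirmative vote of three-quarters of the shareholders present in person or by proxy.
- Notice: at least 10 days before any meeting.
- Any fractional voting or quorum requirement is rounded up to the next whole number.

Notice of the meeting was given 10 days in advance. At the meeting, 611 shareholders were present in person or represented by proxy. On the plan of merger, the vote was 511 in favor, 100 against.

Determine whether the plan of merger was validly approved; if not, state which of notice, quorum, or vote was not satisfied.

Notice: 10 days given; 10 required. Satisfied.
Quorum: 25% of 2,037 = 509.25, rounded up to 510; 611 present. Satisfied.
Vote: requires three-fourths of those present (611); 3/4 of 611 = 458.25, rounded up to 459, so 459 needed; 511 in favor. Satisfied.

Valid — all requirements satisfied.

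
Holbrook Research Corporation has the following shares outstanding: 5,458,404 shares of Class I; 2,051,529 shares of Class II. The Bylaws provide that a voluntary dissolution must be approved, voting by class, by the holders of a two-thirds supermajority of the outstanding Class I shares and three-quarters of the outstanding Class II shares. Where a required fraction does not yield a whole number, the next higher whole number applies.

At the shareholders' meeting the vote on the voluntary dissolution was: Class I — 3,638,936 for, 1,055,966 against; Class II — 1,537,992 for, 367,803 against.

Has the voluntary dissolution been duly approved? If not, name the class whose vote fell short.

Class I: 2/3 of 5458404 = 3638936; 3,638,936 required, 3,638,936 in favor — approved.
Class II: 3/4 of 2051529 = 1538646.75, rounded up to 1538647; 1,538,647 required, 1,537,992 in favor — not approved.

Not approved — the Class II shares did not give the required vote.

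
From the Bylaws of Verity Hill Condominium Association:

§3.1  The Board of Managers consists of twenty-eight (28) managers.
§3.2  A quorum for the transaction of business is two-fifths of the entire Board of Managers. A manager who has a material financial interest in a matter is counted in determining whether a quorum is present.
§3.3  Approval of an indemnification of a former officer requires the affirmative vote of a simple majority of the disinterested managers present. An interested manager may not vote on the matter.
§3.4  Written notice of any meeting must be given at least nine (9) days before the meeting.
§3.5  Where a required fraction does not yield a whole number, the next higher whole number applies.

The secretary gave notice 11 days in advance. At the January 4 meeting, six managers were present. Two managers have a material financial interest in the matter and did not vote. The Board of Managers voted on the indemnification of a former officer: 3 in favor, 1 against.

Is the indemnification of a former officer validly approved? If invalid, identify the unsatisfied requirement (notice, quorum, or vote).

Invalid — quorum requirement not satisfied.

Notice: 11 days given; 9 required (11 ≥ 9). Satisfied.
Quorum: 6 present (interested managers count toward quorum); quorum is 12. Not satisfied.
Vote: the indemnification of a former officer requires a majority of the disinterested managers present (6 − 2 = 4). A majority of 4 is 3, so 3 affirmative votes are needed; 3 voted in favor. Satisfied. (Moot — without a quorum no business can be validly transacted.)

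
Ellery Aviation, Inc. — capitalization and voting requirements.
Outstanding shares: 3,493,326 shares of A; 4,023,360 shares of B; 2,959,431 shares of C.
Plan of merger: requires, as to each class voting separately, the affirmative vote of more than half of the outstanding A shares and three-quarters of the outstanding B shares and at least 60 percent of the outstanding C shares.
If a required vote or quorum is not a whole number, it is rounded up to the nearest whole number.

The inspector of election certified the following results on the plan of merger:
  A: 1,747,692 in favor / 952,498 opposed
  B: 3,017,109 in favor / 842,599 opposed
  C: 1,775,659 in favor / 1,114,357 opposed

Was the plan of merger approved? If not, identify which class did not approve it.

A: a majority of 3493326 is 1746664; 1,746,664 required, 1,747,692 in favor — approved.
B: 3/4 of 4023360 = 3017520; 3,017,520 required, 3,017,109 in favor — not approved.
C: 3/5 of 2959431 = 1775658.60, rounded up to 1775659; 1,775,659 required, 1,775,659 in favor — approved.

Not approved — the B shares did not give the required vote.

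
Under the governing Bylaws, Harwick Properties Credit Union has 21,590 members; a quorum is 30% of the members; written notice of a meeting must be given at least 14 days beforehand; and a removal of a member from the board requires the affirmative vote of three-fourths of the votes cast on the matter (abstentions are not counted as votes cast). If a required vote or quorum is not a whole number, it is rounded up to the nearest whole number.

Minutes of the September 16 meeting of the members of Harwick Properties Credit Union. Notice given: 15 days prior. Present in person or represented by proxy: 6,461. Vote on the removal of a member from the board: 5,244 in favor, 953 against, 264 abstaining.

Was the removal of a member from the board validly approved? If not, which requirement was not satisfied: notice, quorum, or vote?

Notice: 15 days given; 14 required. Satisfied.
Quorum: 30% of 21,590 = 6,477; 6,461 present. Not satisfied.
Vote: requires three-fourths of the votes cast (6,461 − 264 abstaining = 6,197); 3/4 of 6197 = 4647.75, rounded up to 4648, so 4,648 needed; 5,244 in favor. Satisfied.

Invalid — quorum requirement not satisfied.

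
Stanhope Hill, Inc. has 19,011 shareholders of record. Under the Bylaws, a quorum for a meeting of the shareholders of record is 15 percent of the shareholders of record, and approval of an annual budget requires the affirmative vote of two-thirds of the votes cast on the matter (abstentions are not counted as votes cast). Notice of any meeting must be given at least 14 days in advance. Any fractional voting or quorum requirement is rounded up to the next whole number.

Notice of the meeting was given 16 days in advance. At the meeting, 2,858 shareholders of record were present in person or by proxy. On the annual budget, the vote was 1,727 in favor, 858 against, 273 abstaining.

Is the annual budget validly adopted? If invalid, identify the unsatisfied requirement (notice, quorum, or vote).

Valid — all requirements satisfied.

Notice: 16 days given; 14 required. Satisfied.
Quorum: 15% of 19,011 = 2,851.65, rounded up to 2,852; 2,858 present. Satisfied.
Vote: requires two-thirds of the votes cast (2,858 − 273 abstaining = 2,585); 2/3 of 2585 = 1723.33, rounded up to 1724, so 1,724 needed; 1,727 in favor. Satisfied.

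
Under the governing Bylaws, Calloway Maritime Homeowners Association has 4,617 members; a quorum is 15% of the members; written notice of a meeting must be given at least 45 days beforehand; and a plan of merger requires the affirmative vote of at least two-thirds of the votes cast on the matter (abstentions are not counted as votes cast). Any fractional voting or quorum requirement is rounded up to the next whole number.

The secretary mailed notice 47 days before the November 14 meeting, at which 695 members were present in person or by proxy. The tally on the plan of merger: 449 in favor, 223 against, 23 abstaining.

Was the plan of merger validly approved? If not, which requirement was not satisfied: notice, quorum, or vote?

Notice: 47 days given; 45 required. Satisfied.
Quorum: 15% of 4,617 = 692.55, rounded up to 693; 695 present. Satisfied.
Vote: requires two-thirds of the votes cast (695 − 23 abstaining = 672); 2/3 of 672 = 448, so 448 needed; 449 in favor. Satisfied.

Valid — all requirements satisfied.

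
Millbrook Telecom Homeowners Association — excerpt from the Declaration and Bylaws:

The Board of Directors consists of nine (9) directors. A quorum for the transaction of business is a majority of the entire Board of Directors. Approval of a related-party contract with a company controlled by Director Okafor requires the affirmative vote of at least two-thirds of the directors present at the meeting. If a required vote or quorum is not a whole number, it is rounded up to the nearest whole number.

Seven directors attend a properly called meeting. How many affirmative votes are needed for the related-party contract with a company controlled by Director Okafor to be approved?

5

The related-party contract with a company controlled by Director Okafor requires two-thirds of the directors present (7).
2/3 of 7 = 4.67, rounded up to 5.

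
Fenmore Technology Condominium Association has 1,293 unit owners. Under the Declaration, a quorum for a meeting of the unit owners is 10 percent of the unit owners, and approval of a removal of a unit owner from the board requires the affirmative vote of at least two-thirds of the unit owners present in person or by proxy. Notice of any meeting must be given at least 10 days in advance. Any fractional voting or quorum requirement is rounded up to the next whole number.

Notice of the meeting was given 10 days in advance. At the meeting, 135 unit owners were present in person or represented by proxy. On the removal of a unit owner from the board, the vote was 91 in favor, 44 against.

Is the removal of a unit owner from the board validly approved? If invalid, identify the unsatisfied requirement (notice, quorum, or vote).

Valid — all requirements satisfied.

Notice: 10 days given; 10 required. Satisfied.
Quorum: 10% of 1,293 = 129.30, rounded up to 130; 135 present. Satisfied.
Vote: requires two-thirds of those present (135); 2/3 of 135 = 90, so 90 needed; 91 in favor. Satisfied.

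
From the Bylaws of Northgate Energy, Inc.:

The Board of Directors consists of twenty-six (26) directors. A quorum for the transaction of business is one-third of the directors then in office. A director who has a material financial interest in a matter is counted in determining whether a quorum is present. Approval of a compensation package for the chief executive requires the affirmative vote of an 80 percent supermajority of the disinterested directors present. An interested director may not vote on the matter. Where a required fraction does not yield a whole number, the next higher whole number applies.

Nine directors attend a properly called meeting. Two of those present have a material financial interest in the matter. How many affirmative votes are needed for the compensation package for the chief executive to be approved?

6

The compensation package for the chief executive requires four-fifths of the disinterested directors present (9 − 2 = 7).
4/5 of 7 = 5.60, rounded up to 6.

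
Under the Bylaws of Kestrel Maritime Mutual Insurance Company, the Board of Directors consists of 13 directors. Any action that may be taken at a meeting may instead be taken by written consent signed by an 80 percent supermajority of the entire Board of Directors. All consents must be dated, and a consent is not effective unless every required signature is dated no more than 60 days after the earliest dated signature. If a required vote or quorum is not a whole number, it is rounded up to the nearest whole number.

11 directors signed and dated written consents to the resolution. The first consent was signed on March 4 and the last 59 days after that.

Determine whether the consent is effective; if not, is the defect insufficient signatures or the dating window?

Effective — both the signature and dating-window requirements are satisfied.

Signatures required: an 80 percent supermajority of 13 — 4/5 of 13 = 10.40, rounded up to 11, so 11 needed; 11 signed. Sufficient.
Dating window: the latest signature is 59 days after the earliest; the limit is 60 days. Within the window.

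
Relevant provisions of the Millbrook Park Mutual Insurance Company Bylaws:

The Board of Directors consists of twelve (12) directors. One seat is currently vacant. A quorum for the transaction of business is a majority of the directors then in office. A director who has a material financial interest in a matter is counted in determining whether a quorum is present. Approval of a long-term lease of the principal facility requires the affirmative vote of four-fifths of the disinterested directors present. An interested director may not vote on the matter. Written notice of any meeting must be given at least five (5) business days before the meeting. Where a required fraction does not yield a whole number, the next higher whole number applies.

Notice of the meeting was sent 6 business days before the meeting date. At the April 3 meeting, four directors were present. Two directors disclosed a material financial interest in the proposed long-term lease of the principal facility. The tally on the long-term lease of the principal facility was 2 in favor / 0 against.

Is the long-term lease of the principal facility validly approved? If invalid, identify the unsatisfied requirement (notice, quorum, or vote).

Notice: 6 business days given; 5 required (6 ≥ 5). Satisfied.
Quorum: 4 present (interested directors count toward quorum); quorum is 6. Not satisfied.
Vote: the long-term lease of the principal facility requires four-fifths of the disinterested directors present (4 − 2 = 2). 4/5 of 2 = 1.60, rounded up to 2, so 2 affirmative votes are needed; 2 voted in favor. Satisfied. (Moot — without a quorum no business can be validly transacted.)

Invalid — quorum requirement not satisfied.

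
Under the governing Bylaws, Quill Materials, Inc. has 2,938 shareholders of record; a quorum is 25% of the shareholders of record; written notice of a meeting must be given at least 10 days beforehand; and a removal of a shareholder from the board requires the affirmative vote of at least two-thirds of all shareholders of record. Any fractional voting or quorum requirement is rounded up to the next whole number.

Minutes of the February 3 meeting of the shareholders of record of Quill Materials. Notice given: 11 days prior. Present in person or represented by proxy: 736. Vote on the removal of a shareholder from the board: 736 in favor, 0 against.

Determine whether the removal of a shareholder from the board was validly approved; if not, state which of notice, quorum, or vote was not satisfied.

Notice: 11 days given; 10 required. Satisfied.
Quorum: 25% of 2,938 = 734.50, rounded up to 735; 736 present. Satisfied.
Vote: requires two-thirds of all shareholders of record (2,938); 2/3 of 2938 = 1958.67, rounded up to 1959, so 1,959 needed; 736 in favor. Not satisfied.

Invalid — vote requirement not satisfied.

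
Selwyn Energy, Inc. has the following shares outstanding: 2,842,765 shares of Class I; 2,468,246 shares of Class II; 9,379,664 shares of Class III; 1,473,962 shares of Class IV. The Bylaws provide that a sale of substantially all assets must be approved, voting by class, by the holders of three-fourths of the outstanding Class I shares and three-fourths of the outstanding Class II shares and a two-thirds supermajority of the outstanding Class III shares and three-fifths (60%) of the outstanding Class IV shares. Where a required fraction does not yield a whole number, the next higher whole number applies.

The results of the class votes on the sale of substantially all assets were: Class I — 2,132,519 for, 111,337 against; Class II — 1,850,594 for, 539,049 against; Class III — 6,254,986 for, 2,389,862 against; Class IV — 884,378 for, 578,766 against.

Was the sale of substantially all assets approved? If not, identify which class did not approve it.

Not approved — the Class II shares did not give the required vote.

Class I: 3/4 of 2842765 = 2132073.75, rounded up to 2132074; 2,132,074 required, 2,132,519 in favor — approved.
Class II: 3/4 of 2468246 = 1851184.50, rounded up to 1851185; 1,851,185 required, 1,850,594 in favor — not approved.
Class III: 2/3 of 9379664 = 6253109.33, rounded up to 6253110; 6,253,110 required, 6,254,986 in favor — approved.
Class IV: 3/5 of 1473962 = 884377.20, rounded up to 884378; 884,378 required, 884,378 in favor — approved.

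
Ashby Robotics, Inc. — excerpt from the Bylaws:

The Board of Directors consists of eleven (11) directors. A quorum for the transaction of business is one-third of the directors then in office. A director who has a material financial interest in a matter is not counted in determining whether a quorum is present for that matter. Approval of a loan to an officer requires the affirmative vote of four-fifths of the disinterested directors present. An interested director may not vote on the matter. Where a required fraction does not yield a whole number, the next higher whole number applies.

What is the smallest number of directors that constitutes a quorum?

1/3 of 11 = 3.67, rounded up to 4.

4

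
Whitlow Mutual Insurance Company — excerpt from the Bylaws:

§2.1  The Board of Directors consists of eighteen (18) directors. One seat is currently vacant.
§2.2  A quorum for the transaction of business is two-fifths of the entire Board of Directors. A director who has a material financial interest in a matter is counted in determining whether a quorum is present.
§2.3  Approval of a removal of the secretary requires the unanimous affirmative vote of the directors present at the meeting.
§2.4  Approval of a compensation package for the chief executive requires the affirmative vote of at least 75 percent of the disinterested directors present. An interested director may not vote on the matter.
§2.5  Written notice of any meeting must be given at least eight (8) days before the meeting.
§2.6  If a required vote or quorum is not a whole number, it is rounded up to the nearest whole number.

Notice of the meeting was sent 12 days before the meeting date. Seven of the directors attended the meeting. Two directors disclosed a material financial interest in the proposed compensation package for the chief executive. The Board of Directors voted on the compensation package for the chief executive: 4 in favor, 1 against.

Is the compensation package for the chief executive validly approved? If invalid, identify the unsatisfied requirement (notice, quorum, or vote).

Notice: 12 days given; 8 required (12 ≥ 8). Satisfied.
Quorum: 7 present (interested directors count toward quorum); quorum is 8. Not satisfied.
Vote: the compensation package for the chief executive requires three-fourths of the disinterested directors present (7 − 2 = 5). 3/4 of 5 = 3.75, rounded up to 4, so 4 affirmative votes are needed; 4 voted in favor. Satisfied. (Moot — without a quorum no business can be validly transacted.)

Invalid — quorum requirement not satisfied.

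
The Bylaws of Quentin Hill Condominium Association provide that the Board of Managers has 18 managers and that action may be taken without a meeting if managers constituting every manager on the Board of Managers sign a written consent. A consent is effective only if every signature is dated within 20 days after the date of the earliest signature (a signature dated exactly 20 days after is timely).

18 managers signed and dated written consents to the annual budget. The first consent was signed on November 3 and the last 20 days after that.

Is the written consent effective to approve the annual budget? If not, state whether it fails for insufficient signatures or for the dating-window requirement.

Signatures required: every one of 18 — unanimous means all 18, so 18 needed; 18 signed. Sufficient.
Dating window: the latest signature is 20 days after the earliest; the limit is 20 days. Within the window.

Effective — both the signature and dating-window requirements are satisfied.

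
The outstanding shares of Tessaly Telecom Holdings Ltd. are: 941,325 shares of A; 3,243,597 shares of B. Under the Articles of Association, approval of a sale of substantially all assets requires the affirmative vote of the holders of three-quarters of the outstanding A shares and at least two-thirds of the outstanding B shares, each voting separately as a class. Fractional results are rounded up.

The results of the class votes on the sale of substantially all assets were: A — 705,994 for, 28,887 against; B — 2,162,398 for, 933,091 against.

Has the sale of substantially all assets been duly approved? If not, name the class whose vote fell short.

Approved — every class gave the required vote.

A: 3/4 of 941325 = 705993.75, rounded up to 705994; 705,994 required, 705,994 in favor — approved.
B: 2/3 of 3243597 = 2162398; 2,162,398 required, 2,162,398 in favor — approved.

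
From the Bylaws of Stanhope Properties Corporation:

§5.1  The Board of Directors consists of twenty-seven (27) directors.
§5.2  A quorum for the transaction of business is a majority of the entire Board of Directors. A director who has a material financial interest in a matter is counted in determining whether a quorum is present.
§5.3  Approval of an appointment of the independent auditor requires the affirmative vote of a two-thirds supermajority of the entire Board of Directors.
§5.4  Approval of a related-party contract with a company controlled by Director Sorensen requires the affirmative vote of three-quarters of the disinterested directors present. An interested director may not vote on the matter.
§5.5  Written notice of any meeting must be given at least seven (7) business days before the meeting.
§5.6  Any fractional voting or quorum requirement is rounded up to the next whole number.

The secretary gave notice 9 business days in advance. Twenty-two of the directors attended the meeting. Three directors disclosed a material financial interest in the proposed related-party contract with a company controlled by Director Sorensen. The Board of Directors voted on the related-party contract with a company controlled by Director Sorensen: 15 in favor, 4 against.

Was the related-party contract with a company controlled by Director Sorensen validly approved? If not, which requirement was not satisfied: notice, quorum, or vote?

Valid — all requirements satisfied.

Notice: 9 business days given; 7 required (9 ≥ 7). Satisfied.
Quorum: 22 present (interested directors count toward quorum); quorum is 14. Satisfied.
Vote: the related-party contract with a company controlled by Director Sorensen requires three-fourths of the disinterested directors present (22 − 3 = 19). 3/4 of 19 = 14.25, rounded up to 15, so 15 affirmative votes are needed; 15 voted in favor. Satisfied.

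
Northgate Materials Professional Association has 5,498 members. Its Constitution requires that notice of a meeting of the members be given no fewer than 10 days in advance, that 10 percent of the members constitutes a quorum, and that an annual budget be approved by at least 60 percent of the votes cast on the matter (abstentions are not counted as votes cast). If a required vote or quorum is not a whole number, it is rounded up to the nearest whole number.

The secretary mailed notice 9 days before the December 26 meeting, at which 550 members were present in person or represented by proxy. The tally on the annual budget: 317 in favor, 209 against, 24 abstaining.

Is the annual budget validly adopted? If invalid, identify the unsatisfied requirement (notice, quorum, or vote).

Invalid — notice requirement not satisfied.

Notice: 9 days given; 10 required. Not satisfied.
Quorum: 10% of 5,498 = 549.80, rounded up to 550; 550 present. Satisfied.
Vote: requires three-fifths of the votes cast (550 − 24 abstaining = 526); 3/5 of 526 = 315.60, rounded up to 316, so 316 needed; 317 in favor. Satisfied.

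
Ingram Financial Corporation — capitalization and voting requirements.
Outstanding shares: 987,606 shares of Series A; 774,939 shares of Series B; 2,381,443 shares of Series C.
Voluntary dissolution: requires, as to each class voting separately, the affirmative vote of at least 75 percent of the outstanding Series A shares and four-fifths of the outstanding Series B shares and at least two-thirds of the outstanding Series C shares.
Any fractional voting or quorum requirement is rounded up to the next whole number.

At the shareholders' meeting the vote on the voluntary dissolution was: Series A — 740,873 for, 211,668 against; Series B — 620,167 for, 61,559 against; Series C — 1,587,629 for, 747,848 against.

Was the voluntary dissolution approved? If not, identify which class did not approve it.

Series A: 3/4 of 987606 = 740704.50, rounded up to 740705; 740,705 required, 740,873 in favor — approved.
Series B: 4/5 of 774939 = 619951.20, rounded up to 619952; 619,952 required, 620,167 in favor — approved.
Series C: 2/3 of 2381443 = 1587628.67, rounded up to 1587629; 1,587,629 required, 1,587,629 in favor — approved.

Approved — every class gave the required vote.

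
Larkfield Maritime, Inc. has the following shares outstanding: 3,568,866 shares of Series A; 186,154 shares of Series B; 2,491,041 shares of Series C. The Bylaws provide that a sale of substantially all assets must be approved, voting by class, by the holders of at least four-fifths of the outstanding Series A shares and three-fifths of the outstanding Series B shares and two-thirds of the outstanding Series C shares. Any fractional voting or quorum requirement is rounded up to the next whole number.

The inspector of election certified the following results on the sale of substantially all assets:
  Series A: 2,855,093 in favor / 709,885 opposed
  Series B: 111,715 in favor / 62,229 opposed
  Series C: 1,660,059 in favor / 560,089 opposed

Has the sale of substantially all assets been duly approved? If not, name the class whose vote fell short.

Not approved — the Series C shares did not give the required vote.

Series A: 4/5 of 3568866 = 2855092.80, rounded up to 2855093; 2,855,093 required, 2,855,093 in favor — approved.
Series B: 3/5 of 186154 = 111692.40, rounded up to 111693; 111,693 required, 111,715 in favor — approved.
Series C: 2/3 of 2491041 = 1660694; 1,660,694 required, 1,660,059 in favor — not approved.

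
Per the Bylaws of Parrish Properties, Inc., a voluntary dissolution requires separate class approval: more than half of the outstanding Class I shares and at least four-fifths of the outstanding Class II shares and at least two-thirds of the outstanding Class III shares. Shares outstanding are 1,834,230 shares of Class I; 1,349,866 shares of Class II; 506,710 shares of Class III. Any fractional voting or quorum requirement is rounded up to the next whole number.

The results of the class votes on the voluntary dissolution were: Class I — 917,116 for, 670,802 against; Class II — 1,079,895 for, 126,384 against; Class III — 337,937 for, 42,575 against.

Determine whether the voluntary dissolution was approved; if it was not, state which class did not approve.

Class I: a majority of 1834230 is 917116; 917,116 required, 917,116 in favor — approved.
Class II: 4/5 of 1349866 = 1079892.80, rounded up to 1079893; 1,079,893 required, 1,079,895 in favor — approved.
Class III: 2/3 of 506710 = 337806.67, rounded up to 337807; 337,807 required, 337,937 in favor — approved.

Approved — every class gave the required vote.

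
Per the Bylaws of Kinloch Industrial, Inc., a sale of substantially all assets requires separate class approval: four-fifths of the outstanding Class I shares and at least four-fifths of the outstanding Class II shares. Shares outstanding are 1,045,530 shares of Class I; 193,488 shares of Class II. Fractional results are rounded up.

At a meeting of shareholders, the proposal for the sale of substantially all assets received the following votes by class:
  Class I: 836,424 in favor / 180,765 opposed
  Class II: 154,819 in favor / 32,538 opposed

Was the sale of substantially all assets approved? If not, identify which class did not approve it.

Approved — every class gave the required vote.

Class I: 4/5 of 1045530 = 836424; 836,424 required, 836,424 in favor — approved.
Class II: 4/5 of 193488 = 154790.40, rounded up to 154791; 154,791 required, 154,819 in favor — approved.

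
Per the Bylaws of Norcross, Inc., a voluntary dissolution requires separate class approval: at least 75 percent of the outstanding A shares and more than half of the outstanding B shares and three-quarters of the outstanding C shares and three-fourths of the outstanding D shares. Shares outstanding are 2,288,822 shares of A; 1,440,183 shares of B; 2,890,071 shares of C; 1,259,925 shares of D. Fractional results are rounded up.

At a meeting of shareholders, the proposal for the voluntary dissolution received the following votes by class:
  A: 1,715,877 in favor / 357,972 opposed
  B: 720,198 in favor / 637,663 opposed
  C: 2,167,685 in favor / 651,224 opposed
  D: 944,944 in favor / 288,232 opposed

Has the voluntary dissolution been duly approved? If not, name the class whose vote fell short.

A: 3/4 of 2288822 = 1716616.50, rounded up to 1716617; 1,716,617 required, 1,715,877 in favor — not approved.
B: a majority of 1440183 is 720092; 720,092 required, 720,198 in favor — approved.
C: 3/4 of 2890071 = 2167553.25, rounded up to 2167554; 2,167,554 required, 2,167,685 in favor — approved.
D: 3/4 of 1259925 = 944943.75, rounded up to 944944; 944,944 required, 944,944 in favor — approved.

Not approved — the A shares did not give the required vote.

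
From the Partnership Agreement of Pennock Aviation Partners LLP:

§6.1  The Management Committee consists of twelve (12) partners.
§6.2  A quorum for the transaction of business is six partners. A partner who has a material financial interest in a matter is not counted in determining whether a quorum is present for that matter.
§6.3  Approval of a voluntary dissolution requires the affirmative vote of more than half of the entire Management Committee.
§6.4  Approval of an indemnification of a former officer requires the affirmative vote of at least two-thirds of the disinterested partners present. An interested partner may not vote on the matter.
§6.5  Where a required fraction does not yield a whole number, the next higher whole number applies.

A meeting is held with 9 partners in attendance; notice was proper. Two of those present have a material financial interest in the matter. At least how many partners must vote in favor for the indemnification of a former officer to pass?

The indemnification of a former officer requires two-thirds of the disinterested partners present (9 − 2 = 7).
2/3 of 7 = 4.67, rounded up to 5.

5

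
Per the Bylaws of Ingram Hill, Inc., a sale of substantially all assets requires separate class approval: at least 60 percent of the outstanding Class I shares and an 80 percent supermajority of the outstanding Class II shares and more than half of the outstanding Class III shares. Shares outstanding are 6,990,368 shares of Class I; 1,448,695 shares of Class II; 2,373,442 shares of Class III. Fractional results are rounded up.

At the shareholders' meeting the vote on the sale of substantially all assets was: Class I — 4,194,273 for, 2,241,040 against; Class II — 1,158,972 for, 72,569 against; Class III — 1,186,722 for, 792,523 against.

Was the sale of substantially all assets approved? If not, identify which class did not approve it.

Approved — every class gave the required vote.

Class I: 3/5 of 6990368 = 4194220.80, rounded up to 4194221; 4,194,221 required, 4,194,273 in favor — approved.
Class II: 4/5 of 1448695 = 1158956; 1,158,956 required, 1,158,972 in favor — approved.
Class III: a majority of 2373442 is 1186722; 1,186,722 required, 1,186,722 in favor — approved.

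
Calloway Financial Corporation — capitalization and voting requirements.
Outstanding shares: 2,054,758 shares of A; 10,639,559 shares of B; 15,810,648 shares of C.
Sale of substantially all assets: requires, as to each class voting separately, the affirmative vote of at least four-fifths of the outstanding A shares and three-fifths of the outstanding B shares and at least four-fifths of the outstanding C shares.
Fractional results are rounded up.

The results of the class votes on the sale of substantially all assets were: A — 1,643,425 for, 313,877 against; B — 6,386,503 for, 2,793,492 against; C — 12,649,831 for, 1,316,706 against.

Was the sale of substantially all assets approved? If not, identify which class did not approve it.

A: 4/5 of 2054758 = 1643806.40, rounded up to 1643807; 1,643,807 required, 1,643,425 in favor — not approved.
B: 3/5 of 10639559 = 6383735.40, rounded up to 6383736; 6,383,736 required, 6,386,503 in favor — approved.
C: 4/5 of 15810648 = 12648518.40, rounded up to 12648519; 12,648,519 required, 12,649,831 in favor — approved.

Not approved — the A shares did not give the required vote.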